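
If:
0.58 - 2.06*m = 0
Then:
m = 0.28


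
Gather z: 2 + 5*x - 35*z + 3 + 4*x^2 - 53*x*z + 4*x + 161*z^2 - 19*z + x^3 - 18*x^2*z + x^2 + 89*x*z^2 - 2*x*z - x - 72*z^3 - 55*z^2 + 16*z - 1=x^3 + 5*x^2 + 8*x - 72*z^3 + z^2*(89*x + 106) + z*(-18*x^2 - 55*x - 38) + 4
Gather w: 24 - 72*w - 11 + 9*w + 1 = 14 - 63*w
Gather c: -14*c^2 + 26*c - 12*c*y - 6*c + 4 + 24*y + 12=-14*c^2 + c*(20 - 12*y) + 24*y + 16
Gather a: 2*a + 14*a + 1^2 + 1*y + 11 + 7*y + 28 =16*a + 8*y + 40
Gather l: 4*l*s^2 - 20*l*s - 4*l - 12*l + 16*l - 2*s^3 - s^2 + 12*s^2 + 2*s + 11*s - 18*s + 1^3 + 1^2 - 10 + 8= l*(4*s^2 - 20*s) - 2*s^3 + 11*s^2 - 5*s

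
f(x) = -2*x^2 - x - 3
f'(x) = -4*x - 1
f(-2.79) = -15.78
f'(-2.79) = 10.16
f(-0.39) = -2.91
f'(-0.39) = 0.56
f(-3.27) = -21.12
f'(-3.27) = 12.08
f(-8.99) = -155.65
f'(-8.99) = 34.96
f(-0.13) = -2.90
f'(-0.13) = -0.48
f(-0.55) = -3.06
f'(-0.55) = 1.20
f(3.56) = -31.91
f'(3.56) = -15.24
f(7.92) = -136.37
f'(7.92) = -32.68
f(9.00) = -174.00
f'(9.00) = -37.00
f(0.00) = -3.00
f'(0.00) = -1.00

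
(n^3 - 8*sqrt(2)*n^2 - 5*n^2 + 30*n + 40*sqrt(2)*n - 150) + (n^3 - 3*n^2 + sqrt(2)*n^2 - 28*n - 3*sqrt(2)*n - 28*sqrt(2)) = 2*n^3 - 7*sqrt(2)*n^2 - 8*n^2 + 2*n + 37*sqrt(2)*n - 150 - 28*sqrt(2)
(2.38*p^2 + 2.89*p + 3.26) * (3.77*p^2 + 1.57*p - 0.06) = 8.9726*p^4 + 14.6319*p^3 + 16.6847*p^2 + 4.9448*p - 0.1956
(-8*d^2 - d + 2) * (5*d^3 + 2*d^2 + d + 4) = -40*d^5 - 21*d^4 - 29*d^2 - 2*d + 8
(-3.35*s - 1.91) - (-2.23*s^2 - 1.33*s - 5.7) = 2.23*s^2 - 2.02*s + 3.79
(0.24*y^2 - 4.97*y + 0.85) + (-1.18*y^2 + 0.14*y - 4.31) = -0.94*y^2 - 4.83*y - 3.46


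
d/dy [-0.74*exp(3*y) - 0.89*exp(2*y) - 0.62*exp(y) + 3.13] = (-2.22*exp(2*y) - 1.78*exp(y) - 0.62)*exp(y)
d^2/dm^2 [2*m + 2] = 0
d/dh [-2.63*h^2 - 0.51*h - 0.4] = -5.26*h - 0.51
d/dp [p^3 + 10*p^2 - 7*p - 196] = 3*p^2 + 20*p - 7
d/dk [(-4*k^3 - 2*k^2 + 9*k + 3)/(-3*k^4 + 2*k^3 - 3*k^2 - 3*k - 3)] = (-12*k^6 - 12*k^5 + 97*k^4 + 24*k^3 + 51*k^2 + 30*k - 18)/(9*k^8 - 12*k^7 + 22*k^6 + 6*k^5 + 15*k^4 + 6*k^3 + 27*k^2 + 18*k + 9)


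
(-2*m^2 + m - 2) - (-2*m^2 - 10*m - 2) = 11*m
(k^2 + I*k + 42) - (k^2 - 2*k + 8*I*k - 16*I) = 2*k - 7*I*k + 42 + 16*I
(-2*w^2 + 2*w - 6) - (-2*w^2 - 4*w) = 6*w - 6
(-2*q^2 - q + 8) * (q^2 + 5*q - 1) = -2*q^4 - 11*q^3 + 5*q^2 + 41*q - 8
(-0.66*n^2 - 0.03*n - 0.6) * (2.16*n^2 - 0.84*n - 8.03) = -1.4256*n^4 + 0.4896*n^3 + 4.029*n^2 + 0.7449*n + 4.818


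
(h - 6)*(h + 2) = h^2 - 4*h - 12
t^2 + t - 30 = (t - 5)*(t + 6)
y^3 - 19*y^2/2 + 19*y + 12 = (y - 6)*(y - 4)*(y + 1/2)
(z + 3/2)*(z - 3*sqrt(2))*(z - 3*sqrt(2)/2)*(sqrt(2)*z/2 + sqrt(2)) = sqrt(2)*z^4/2 - 9*z^3/2 + 7*sqrt(2)*z^3/4 - 63*z^2/4 + 6*sqrt(2)*z^2 - 27*z/2 + 63*sqrt(2)*z/4 + 27*sqrt(2)/2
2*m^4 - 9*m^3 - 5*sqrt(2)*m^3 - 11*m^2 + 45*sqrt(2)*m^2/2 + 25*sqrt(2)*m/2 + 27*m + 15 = (m - 5)*(m - 3*sqrt(2))*(sqrt(2)*m + 1)*(sqrt(2)*m + sqrt(2)/2)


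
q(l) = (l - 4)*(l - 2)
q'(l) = 2*l - 6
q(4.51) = 1.28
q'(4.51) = 3.02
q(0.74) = 4.11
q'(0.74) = -4.52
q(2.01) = -0.02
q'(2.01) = -1.98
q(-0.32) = 10.02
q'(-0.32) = -6.64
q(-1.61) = 20.25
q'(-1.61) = -9.22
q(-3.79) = 45.10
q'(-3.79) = -13.58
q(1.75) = 0.56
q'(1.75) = -2.50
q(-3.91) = 46.75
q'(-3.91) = -13.82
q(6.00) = 8.00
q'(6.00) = 6.00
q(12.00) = 80.00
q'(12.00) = 18.00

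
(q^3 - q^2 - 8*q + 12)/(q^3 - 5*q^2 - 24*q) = (q^2 - 4*q + 4)/(q*(q - 8))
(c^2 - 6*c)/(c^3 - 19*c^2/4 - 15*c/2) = 4/(4*c + 5)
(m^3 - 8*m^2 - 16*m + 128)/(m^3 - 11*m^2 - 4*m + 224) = (m - 4)/(m - 7)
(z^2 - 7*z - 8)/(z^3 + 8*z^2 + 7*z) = (z - 8)/(z*(z + 7))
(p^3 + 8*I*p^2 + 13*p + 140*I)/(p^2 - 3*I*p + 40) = (p^2 + 3*I*p + 28)/(p - 8*I)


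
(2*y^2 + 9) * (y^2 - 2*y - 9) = 2*y^4 - 4*y^3 - 9*y^2 - 18*y - 81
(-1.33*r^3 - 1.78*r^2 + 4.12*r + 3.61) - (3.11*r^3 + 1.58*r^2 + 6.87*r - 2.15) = -4.44*r^3 - 3.36*r^2 - 2.75*r + 5.76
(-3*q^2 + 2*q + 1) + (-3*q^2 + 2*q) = -6*q^2 + 4*q + 1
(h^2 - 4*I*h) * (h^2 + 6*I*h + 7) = h^4 + 2*I*h^3 + 31*h^2 - 28*I*h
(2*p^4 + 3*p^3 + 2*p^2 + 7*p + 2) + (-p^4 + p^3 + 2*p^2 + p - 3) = p^4 + 4*p^3 + 4*p^2 + 8*p - 1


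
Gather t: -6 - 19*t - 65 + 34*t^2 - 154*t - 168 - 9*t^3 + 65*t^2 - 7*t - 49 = -9*t^3 + 99*t^2 - 180*t - 288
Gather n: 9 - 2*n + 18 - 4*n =27 - 6*n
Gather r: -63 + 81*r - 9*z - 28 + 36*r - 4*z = 117*r - 13*z - 91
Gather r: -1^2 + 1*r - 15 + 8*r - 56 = 9*r - 72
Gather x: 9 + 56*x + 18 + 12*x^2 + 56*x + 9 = 12*x^2 + 112*x + 36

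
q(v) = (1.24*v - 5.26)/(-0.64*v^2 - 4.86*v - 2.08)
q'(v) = (1.24*v - 5.26)*(1.28*v + 4.86)/(-0.64*v^2 - 4.86*v - 2.08)^2 + 1.24/(-0.64*v^2 - 4.86*v - 2.08)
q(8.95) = -0.06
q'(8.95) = -0.00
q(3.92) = 0.01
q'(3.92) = -0.04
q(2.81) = 0.09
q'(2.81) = -0.09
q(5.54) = -0.03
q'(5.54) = -0.02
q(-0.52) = -21.54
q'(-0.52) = -325.02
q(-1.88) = -1.58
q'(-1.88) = -0.55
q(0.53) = 0.95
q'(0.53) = -1.35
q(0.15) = 1.80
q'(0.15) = -3.65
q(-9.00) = 1.61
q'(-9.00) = 0.93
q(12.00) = -0.06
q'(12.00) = 0.00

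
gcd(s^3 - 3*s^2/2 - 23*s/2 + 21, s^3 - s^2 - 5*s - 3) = s - 3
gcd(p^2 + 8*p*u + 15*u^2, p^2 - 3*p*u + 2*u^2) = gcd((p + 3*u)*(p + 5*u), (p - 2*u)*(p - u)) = 1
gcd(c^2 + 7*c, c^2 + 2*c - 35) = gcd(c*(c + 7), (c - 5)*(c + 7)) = c + 7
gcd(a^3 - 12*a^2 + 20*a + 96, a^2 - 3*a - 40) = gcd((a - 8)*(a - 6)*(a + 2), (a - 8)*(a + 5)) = a - 8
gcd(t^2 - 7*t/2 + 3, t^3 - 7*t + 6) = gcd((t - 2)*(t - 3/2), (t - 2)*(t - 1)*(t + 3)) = t - 2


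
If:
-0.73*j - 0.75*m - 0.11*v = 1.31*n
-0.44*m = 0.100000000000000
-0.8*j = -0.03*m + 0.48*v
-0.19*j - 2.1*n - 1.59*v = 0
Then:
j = 0.08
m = -0.23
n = 0.10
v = -0.14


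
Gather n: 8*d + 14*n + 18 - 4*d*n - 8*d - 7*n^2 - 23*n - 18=-7*n^2 + n*(-4*d - 9)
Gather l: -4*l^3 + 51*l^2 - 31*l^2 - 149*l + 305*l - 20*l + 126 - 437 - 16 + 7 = -4*l^3 + 20*l^2 + 136*l - 320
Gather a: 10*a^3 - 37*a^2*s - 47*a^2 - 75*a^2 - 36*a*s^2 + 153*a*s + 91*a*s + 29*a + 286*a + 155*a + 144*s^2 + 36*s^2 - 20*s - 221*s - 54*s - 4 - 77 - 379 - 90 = 10*a^3 + a^2*(-37*s - 122) + a*(-36*s^2 + 244*s + 470) + 180*s^2 - 295*s - 550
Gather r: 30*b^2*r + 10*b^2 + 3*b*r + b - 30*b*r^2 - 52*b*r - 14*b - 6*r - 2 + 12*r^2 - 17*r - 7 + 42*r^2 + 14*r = 10*b^2 - 13*b + r^2*(54 - 30*b) + r*(30*b^2 - 49*b - 9) - 9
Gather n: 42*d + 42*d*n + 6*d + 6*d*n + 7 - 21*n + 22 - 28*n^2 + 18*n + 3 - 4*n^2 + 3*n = 48*d*n + 48*d - 32*n^2 + 32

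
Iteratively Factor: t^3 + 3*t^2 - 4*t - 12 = (t + 2)*(t^2 + t - 6) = (t + 2)*(t + 3)*(t - 2)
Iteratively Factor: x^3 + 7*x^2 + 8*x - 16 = (x - 1)*(x^2 + 8*x + 16) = (x - 1)*(x + 4)*(x + 4)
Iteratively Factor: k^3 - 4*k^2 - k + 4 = (k + 1)*(k^2 - 5*k + 4) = (k - 4)*(k + 1)*(k - 1)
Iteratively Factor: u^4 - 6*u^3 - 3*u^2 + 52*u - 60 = (u - 5)*(u^3 - u^2 - 8*u + 12) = (u - 5)*(u + 3)*(u^2 - 4*u + 4) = (u - 5)*(u - 2)*(u + 3)*(u - 2)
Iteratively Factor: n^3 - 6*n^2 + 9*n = (n)*(n^2 - 6*n + 9) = n*(n - 3)*(n - 3)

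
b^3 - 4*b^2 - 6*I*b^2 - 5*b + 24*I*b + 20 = (b - 4)*(b - 5*I)*(b - I)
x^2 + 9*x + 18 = (x + 3)*(x + 6)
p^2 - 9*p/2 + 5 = (p - 5/2)*(p - 2)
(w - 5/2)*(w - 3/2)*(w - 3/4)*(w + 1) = w^4 - 15*w^3/4 + 2*w^2 + 63*w/16 - 45/16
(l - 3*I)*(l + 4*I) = l^2 + I*l + 12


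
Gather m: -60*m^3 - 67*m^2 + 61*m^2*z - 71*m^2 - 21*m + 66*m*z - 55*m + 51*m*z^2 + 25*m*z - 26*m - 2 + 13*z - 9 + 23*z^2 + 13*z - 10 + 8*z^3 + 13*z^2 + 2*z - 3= -60*m^3 + m^2*(61*z - 138) + m*(51*z^2 + 91*z - 102) + 8*z^3 + 36*z^2 + 28*z - 24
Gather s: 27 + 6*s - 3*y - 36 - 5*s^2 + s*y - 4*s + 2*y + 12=-5*s^2 + s*(y + 2) - y + 3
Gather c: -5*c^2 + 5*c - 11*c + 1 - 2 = -5*c^2 - 6*c - 1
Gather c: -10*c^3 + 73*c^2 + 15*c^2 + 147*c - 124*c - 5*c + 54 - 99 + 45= -10*c^3 + 88*c^2 + 18*c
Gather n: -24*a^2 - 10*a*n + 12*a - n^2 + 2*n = -24*a^2 + 12*a - n^2 + n*(2 - 10*a)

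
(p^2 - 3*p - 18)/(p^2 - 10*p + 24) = (p + 3)/(p - 4)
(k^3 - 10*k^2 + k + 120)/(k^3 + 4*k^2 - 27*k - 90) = (k - 8)/(k + 6)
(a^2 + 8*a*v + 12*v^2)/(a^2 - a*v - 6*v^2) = (-a - 6*v)/(-a + 3*v)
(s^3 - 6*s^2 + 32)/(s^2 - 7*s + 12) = (s^2 - 2*s - 8)/(s - 3)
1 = 1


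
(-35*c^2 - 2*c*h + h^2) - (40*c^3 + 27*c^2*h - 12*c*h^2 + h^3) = -40*c^3 - 27*c^2*h - 35*c^2 + 12*c*h^2 - 2*c*h - h^3 + h^2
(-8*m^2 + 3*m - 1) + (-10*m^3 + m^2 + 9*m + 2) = -10*m^3 - 7*m^2 + 12*m + 1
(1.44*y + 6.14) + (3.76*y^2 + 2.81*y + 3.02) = 3.76*y^2 + 4.25*y + 9.16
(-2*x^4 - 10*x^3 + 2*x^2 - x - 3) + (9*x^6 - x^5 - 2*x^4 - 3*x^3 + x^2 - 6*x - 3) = 9*x^6 - x^5 - 4*x^4 - 13*x^3 + 3*x^2 - 7*x - 6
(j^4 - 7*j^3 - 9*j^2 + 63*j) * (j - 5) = j^5 - 12*j^4 + 26*j^3 + 108*j^2 - 315*j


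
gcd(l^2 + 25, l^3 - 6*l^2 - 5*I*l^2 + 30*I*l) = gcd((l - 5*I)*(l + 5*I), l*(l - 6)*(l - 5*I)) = l - 5*I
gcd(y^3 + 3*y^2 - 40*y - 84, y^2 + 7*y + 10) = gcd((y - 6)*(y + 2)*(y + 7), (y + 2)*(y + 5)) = y + 2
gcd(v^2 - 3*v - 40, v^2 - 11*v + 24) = v - 8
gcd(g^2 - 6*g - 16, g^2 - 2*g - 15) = 1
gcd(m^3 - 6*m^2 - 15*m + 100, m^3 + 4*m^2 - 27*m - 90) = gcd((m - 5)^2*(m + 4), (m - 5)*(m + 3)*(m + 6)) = m - 5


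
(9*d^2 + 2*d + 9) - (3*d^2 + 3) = 6*d^2 + 2*d + 6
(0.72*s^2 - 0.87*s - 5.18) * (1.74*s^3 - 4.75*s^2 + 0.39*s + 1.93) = 1.2528*s^5 - 4.9338*s^4 - 4.5999*s^3 + 25.6553*s^2 - 3.6993*s - 9.9974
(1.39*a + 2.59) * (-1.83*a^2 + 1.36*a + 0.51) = -2.5437*a^3 - 2.8493*a^2 + 4.2313*a + 1.3209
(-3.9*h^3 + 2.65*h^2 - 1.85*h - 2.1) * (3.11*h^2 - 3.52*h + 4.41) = -12.129*h^5 + 21.9695*h^4 - 32.2805*h^3 + 11.6675*h^2 - 0.7665*h - 9.261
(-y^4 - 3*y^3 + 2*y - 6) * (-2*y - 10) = 2*y^5 + 16*y^4 + 30*y^3 - 4*y^2 - 8*y + 60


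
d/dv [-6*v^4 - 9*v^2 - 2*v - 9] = -24*v^3 - 18*v - 2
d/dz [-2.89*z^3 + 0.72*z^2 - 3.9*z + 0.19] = -8.67*z^2 + 1.44*z - 3.9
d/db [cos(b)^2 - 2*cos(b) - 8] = 2*(1 - cos(b))*sin(b)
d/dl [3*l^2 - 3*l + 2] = 6*l - 3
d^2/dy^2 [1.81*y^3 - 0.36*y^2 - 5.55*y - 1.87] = 10.86*y - 0.72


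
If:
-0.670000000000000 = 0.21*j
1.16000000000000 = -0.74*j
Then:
No Solution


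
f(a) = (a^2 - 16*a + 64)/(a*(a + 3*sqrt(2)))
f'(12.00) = 0.03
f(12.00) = 0.08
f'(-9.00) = 1.37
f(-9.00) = 6.75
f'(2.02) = -2.80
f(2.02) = 2.83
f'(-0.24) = -259.69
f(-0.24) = -70.68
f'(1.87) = -3.37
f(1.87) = 3.29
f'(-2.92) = 18.43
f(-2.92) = -30.88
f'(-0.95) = -13.46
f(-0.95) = -25.61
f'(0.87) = -18.58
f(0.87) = 11.43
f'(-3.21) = 31.67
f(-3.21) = -37.91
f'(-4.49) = 576.63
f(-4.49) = 140.46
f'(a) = (2*a - 16)/(a*(a + 3*sqrt(2))) - (a^2 - 16*a + 64)/(a*(a + 3*sqrt(2))^2) - (a^2 - 16*a + 64)/(a^2*(a + 3*sqrt(2))) = (3*sqrt(2)*a^2 + 16*a^2 - 128*a - 192*sqrt(2))/(a^2*(a^2 + 6*sqrt(2)*a + 18))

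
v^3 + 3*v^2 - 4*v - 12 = (v - 2)*(v + 2)*(v + 3)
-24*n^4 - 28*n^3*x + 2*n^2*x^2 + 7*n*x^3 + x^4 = (-2*n + x)*(n + x)*(2*n + x)*(6*n + x)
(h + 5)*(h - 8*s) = h^2 - 8*h*s + 5*h - 40*s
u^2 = u^2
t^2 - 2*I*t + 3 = (t - 3*I)*(t + I)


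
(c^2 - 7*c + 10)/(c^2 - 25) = (c - 2)/(c + 5)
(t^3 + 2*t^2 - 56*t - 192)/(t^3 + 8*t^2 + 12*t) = (t^2 - 4*t - 32)/(t*(t + 2))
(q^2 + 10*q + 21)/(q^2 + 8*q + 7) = (q + 3)/(q + 1)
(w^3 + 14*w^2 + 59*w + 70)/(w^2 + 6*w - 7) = (w^2 + 7*w + 10)/(w - 1)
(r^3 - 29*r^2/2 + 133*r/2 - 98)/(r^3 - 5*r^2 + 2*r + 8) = (r^2 - 21*r/2 + 49/2)/(r^2 - r - 2)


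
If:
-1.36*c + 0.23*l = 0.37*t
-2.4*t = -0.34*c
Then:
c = 7.05882352941176*t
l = 43.3478260869565*t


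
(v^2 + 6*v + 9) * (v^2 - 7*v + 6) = v^4 - v^3 - 27*v^2 - 27*v + 54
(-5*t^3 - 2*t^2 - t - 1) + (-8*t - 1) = -5*t^3 - 2*t^2 - 9*t - 2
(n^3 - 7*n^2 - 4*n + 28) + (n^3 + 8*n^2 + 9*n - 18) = 2*n^3 + n^2 + 5*n + 10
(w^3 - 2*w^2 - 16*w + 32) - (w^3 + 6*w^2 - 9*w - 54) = -8*w^2 - 7*w + 86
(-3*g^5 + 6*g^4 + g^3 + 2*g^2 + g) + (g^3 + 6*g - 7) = -3*g^5 + 6*g^4 + 2*g^3 + 2*g^2 + 7*g - 7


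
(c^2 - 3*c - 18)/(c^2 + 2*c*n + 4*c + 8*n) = (c^2 - 3*c - 18)/(c^2 + 2*c*n + 4*c + 8*n)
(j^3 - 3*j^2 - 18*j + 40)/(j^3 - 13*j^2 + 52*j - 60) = (j + 4)/(j - 6)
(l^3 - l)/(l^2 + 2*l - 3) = l*(l + 1)/(l + 3)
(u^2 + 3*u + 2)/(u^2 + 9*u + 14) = (u + 1)/(u + 7)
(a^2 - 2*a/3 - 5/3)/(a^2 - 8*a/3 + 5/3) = (a + 1)/(a - 1)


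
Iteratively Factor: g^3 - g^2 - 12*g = (g - 4)*(g^2 + 3*g) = g*(g - 4)*(g + 3)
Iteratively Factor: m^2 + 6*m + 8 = (m + 2)*(m + 4)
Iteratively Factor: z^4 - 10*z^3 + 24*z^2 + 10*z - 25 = (z - 5)*(z^3 - 5*z^2 - z + 5) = (z - 5)*(z - 1)*(z^2 - 4*z - 5) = (z - 5)^2*(z - 1)*(z + 1)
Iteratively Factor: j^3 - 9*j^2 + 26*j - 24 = (j - 4)*(j^2 - 5*j + 6) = (j - 4)*(j - 2)*(j - 3)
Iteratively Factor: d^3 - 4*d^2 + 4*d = (d - 2)*(d^2 - 2*d) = d*(d - 2)*(d - 2)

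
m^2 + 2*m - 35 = (m - 5)*(m + 7)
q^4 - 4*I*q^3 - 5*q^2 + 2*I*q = q*(q - 2*I)*(q - I)^2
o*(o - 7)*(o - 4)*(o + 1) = o^4 - 10*o^3 + 17*o^2 + 28*o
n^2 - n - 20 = (n - 5)*(n + 4)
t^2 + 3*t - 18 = (t - 3)*(t + 6)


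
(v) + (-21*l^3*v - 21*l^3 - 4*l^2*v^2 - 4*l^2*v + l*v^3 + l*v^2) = -21*l^3*v - 21*l^3 - 4*l^2*v^2 - 4*l^2*v + l*v^3 + l*v^2 + v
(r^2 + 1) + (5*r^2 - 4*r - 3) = 6*r^2 - 4*r - 2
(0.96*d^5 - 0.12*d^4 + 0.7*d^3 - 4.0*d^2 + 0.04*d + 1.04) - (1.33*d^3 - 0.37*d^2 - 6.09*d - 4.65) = 0.96*d^5 - 0.12*d^4 - 0.63*d^3 - 3.63*d^2 + 6.13*d + 5.69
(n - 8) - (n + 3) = -11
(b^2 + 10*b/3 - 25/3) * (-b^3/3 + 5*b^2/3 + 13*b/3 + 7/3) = -b^5/3 + 5*b^4/9 + 38*b^3/3 + 26*b^2/9 - 85*b/3 - 175/9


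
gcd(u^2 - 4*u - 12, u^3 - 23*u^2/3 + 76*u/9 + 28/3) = u - 6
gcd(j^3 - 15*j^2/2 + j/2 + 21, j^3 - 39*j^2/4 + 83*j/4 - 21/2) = j^2 - 9*j + 14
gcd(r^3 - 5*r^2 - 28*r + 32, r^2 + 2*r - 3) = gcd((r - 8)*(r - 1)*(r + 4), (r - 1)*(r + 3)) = r - 1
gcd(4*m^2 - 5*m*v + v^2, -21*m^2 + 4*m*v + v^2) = 1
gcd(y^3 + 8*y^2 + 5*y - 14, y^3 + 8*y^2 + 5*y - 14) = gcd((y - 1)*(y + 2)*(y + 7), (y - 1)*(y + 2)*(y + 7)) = y^3 + 8*y^2 + 5*y - 14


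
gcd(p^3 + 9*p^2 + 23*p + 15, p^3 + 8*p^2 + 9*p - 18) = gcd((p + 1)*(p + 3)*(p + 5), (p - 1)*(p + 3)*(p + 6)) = p + 3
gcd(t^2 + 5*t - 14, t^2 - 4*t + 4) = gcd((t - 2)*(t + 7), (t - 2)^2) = t - 2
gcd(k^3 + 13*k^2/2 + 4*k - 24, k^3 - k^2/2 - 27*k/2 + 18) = k^2 + 5*k/2 - 6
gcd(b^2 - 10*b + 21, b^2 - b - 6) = b - 3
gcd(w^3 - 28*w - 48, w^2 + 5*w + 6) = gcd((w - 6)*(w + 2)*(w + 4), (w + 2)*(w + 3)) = w + 2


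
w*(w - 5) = w^2 - 5*w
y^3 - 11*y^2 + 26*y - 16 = (y - 8)*(y - 2)*(y - 1)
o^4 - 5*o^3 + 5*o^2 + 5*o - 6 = (o - 3)*(o - 2)*(o - 1)*(o + 1)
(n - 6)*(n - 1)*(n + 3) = n^3 - 4*n^2 - 15*n + 18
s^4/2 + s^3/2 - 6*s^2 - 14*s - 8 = (s/2 + 1)*(s - 4)*(s + 1)*(s + 2)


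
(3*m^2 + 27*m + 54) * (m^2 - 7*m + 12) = 3*m^4 + 6*m^3 - 99*m^2 - 54*m + 648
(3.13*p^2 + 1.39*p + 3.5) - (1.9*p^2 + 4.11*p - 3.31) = 1.23*p^2 - 2.72*p + 6.81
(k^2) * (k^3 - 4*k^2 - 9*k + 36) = k^5 - 4*k^4 - 9*k^3 + 36*k^2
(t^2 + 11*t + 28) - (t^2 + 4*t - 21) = 7*t + 49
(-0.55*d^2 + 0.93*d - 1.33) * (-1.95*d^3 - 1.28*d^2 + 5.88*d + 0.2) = 1.0725*d^5 - 1.1095*d^4 - 1.8309*d^3 + 7.0608*d^2 - 7.6344*d - 0.266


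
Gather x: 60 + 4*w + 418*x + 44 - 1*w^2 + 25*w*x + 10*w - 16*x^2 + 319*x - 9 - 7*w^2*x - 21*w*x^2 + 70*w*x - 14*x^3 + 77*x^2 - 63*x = -w^2 + 14*w - 14*x^3 + x^2*(61 - 21*w) + x*(-7*w^2 + 95*w + 674) + 95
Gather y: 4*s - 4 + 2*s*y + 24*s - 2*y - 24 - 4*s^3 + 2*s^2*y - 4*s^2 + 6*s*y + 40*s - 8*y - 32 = -4*s^3 - 4*s^2 + 68*s + y*(2*s^2 + 8*s - 10) - 60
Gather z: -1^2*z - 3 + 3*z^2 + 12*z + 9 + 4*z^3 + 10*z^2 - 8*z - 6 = 4*z^3 + 13*z^2 + 3*z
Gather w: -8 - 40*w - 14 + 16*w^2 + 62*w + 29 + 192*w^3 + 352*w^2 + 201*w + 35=192*w^3 + 368*w^2 + 223*w + 42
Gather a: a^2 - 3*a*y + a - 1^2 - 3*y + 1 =a^2 + a*(1 - 3*y) - 3*y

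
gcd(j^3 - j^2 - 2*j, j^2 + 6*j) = j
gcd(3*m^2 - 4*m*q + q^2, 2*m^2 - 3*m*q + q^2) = -m + q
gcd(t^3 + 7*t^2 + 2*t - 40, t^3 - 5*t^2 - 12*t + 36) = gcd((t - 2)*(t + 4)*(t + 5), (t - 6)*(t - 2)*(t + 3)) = t - 2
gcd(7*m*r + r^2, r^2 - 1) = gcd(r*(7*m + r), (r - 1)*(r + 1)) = 1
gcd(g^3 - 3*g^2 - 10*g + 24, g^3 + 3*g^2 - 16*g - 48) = g^2 - g - 12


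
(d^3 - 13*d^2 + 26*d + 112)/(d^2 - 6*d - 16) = d - 7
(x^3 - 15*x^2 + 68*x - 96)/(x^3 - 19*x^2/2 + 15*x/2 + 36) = 2*(x - 4)/(2*x + 3)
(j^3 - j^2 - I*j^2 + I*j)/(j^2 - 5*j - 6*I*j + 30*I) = j*(j^2 - j - I*j + I)/(j^2 - 5*j - 6*I*j + 30*I)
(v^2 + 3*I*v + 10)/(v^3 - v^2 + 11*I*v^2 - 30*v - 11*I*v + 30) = (v - 2*I)/(v^2 + v*(-1 + 6*I) - 6*I)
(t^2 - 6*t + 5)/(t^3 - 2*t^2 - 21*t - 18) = (-t^2 + 6*t - 5)/(-t^3 + 2*t^2 + 21*t + 18)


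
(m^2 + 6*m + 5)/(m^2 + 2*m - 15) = (m + 1)/(m - 3)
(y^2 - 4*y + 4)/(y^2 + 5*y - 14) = (y - 2)/(y + 7)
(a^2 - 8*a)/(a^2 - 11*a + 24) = a/(a - 3)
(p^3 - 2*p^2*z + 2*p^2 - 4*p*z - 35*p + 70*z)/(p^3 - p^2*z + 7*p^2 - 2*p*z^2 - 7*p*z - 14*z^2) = (p - 5)/(p + z)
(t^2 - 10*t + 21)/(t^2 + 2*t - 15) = (t - 7)/(t + 5)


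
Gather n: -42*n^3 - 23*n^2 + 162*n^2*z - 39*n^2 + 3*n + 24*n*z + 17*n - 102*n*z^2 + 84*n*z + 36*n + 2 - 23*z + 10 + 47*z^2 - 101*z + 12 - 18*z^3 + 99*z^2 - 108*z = -42*n^3 + n^2*(162*z - 62) + n*(-102*z^2 + 108*z + 56) - 18*z^3 + 146*z^2 - 232*z + 24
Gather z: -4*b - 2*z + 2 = -4*b - 2*z + 2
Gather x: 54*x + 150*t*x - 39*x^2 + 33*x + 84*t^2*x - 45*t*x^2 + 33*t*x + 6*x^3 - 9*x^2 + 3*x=6*x^3 + x^2*(-45*t - 48) + x*(84*t^2 + 183*t + 90)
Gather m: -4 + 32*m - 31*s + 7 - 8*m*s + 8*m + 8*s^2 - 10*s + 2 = m*(40 - 8*s) + 8*s^2 - 41*s + 5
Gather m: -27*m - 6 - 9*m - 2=-36*m - 8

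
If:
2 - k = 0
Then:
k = 2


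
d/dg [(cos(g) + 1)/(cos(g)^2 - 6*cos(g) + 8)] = (cos(g)^2 + 2*cos(g) - 14)*sin(g)/(cos(g)^2 - 6*cos(g) + 8)^2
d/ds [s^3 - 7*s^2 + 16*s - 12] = 3*s^2 - 14*s + 16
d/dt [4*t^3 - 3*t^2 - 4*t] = 12*t^2 - 6*t - 4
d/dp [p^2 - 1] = 2*p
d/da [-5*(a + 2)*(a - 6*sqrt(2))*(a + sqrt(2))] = -15*a^2 - 20*a + 50*sqrt(2)*a + 60 + 50*sqrt(2)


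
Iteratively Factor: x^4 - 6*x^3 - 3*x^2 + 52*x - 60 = (x + 3)*(x^3 - 9*x^2 + 24*x - 20) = (x - 5)*(x + 3)*(x^2 - 4*x + 4) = (x - 5)*(x - 2)*(x + 3)*(x - 2)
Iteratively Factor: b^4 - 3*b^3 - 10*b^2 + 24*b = (b)*(b^3 - 3*b^2 - 10*b + 24) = b*(b - 4)*(b^2 + b - 6) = b*(b - 4)*(b - 2)*(b + 3)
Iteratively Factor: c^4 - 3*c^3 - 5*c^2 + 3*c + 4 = (c + 1)*(c^3 - 4*c^2 - c + 4) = (c + 1)^2*(c^2 - 5*c + 4) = (c - 1)*(c + 1)^2*(c - 4)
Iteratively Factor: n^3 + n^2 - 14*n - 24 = (n + 3)*(n^2 - 2*n - 8) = (n + 2)*(n + 3)*(n - 4)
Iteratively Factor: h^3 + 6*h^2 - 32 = (h + 4)*(h^2 + 2*h - 8) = (h - 2)*(h + 4)*(h + 4)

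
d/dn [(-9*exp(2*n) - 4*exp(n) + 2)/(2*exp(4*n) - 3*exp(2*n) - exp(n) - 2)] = (2*(9*exp(n) + 2)*(-2*exp(4*n) + 3*exp(2*n) + exp(n) + 2) - (9*exp(2*n) + 4*exp(n) - 2)*(-8*exp(3*n) + 6*exp(n) + 1))*exp(n)/(-2*exp(4*n) + 3*exp(2*n) + exp(n) + 2)^2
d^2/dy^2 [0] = 0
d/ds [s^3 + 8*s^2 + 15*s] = 3*s^2 + 16*s + 15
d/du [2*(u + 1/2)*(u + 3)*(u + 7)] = 6*u^2 + 42*u + 52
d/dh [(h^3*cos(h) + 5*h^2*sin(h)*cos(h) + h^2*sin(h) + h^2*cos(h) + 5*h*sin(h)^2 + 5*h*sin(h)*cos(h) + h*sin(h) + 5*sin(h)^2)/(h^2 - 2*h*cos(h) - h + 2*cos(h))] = ((h^2 - 2*h*cos(h) - h + 2*cos(h))*(-h^3*sin(h) - h^2*sin(h) + 4*h^2*cos(h) + 5*h^2*cos(2*h) + 2*h*sin(h) + 10*h*sin(2*h) + 3*h*cos(h) + 5*h*cos(2*h) + sin(h) + 15*sin(2*h)/2 - 5*cos(2*h)/2 + 5/2) + (-2*h*sin(h) - 2*h + 2*sqrt(2)*sin(h + pi/4) + 1)*(h^3*cos(h) + h^2*sin(h) + 5*h^2*sin(2*h)/2 + h^2*cos(h) + 5*h*sin(h)^2 + h*sin(h) + 5*h*sin(2*h)/2 + 5*sin(h)^2))/((h - 1)^2*(h - 2*cos(h))^2)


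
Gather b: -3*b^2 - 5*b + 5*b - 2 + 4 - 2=-3*b^2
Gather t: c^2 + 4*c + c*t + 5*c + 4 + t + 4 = c^2 + 9*c + t*(c + 1) + 8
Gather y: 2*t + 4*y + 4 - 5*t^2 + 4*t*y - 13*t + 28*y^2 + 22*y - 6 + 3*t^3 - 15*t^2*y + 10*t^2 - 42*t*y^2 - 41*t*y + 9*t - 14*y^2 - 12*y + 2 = 3*t^3 + 5*t^2 - 2*t + y^2*(14 - 42*t) + y*(-15*t^2 - 37*t + 14)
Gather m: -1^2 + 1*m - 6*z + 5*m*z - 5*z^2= m*(5*z + 1) - 5*z^2 - 6*z - 1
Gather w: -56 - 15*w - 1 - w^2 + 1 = -w^2 - 15*w - 56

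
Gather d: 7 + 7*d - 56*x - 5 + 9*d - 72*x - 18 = 16*d - 128*x - 16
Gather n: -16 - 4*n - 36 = -4*n - 52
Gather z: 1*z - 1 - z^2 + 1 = -z^2 + z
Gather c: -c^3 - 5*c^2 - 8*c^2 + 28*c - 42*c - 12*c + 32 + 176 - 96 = -c^3 - 13*c^2 - 26*c + 112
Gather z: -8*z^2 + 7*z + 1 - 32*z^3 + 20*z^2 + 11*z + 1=-32*z^3 + 12*z^2 + 18*z + 2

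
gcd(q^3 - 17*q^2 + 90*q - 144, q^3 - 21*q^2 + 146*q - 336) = q^2 - 14*q + 48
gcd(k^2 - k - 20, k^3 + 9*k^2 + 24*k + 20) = 1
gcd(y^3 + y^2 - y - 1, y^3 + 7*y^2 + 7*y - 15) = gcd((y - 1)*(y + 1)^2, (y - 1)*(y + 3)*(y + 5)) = y - 1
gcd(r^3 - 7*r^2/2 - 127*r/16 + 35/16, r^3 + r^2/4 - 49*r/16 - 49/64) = r + 7/4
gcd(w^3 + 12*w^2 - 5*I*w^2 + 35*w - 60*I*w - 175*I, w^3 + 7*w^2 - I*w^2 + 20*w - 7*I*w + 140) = w^2 + w*(7 - 5*I) - 35*I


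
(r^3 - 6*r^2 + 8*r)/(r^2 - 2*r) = r - 4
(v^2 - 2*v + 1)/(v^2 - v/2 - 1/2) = 2*(v - 1)/(2*v + 1)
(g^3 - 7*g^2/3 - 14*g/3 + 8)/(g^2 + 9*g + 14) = (g^2 - 13*g/3 + 4)/(g + 7)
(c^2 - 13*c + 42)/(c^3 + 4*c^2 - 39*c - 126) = (c - 7)/(c^2 + 10*c + 21)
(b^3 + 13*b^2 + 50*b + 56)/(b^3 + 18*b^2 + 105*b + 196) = (b + 2)/(b + 7)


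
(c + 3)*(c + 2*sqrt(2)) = c^2 + 2*sqrt(2)*c + 3*c + 6*sqrt(2)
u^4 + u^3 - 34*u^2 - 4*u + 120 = (u - 5)*(u - 2)*(u + 2)*(u + 6)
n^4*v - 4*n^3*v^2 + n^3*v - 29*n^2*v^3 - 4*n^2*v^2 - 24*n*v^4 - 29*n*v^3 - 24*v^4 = (n - 8*v)*(n + v)*(n + 3*v)*(n*v + v)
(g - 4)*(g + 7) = g^2 + 3*g - 28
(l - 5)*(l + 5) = l^2 - 25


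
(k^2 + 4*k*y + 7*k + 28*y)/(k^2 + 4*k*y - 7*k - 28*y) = (k + 7)/(k - 7)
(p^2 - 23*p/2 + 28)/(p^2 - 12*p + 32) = (p - 7/2)/(p - 4)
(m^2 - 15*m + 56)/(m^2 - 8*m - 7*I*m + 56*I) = (m - 7)/(m - 7*I)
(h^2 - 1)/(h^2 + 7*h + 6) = (h - 1)/(h + 6)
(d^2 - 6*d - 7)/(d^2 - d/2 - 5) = 2*(-d^2 + 6*d + 7)/(-2*d^2 + d + 10)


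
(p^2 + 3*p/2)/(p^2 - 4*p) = (p + 3/2)/(p - 4)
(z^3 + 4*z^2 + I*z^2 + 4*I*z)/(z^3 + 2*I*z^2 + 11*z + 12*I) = z*(z + 4)/(z^2 + I*z + 12)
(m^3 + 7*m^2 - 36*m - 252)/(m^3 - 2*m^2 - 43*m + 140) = (m^2 - 36)/(m^2 - 9*m + 20)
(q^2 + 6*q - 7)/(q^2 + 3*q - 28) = (q - 1)/(q - 4)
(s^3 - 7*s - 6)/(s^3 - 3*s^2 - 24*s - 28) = (s^2 - 2*s - 3)/(s^2 - 5*s - 14)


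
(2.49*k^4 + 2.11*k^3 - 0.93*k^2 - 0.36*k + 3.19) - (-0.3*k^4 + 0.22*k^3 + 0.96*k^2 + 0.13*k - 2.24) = 2.79*k^4 + 1.89*k^3 - 1.89*k^2 - 0.49*k + 5.43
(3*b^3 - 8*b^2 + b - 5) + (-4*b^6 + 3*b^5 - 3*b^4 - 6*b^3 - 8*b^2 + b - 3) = -4*b^6 + 3*b^5 - 3*b^4 - 3*b^3 - 16*b^2 + 2*b - 8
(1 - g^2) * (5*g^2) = -5*g^4 + 5*g^2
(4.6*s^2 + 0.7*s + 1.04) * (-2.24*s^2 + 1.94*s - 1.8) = -10.304*s^4 + 7.356*s^3 - 9.2516*s^2 + 0.7576*s - 1.872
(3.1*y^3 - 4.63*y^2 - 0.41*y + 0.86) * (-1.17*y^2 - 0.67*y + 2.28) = -3.627*y^5 + 3.3401*y^4 + 10.6498*y^3 - 11.2879*y^2 - 1.511*y + 1.9608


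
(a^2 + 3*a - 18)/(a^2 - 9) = (a + 6)/(a + 3)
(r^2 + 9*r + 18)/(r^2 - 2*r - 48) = (r + 3)/(r - 8)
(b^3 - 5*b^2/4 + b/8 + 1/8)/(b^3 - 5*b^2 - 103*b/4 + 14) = (4*b^2 - 3*b - 1)/(2*(2*b^2 - 9*b - 56))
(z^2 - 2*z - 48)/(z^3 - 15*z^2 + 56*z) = (z + 6)/(z*(z - 7))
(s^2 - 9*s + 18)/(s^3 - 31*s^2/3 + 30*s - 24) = 3/(3*s - 4)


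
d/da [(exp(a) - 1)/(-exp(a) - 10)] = -11*exp(a)/(exp(a) + 10)^2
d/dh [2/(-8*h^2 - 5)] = 32*h/(8*h^2 + 5)^2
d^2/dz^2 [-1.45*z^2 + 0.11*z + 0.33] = -2.90000000000000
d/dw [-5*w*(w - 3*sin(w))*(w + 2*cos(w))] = 5*w*(w - 3*sin(w))*(2*sin(w) - 1) + 5*w*(w + 2*cos(w))*(3*cos(w) - 1) - 5*(w - 3*sin(w))*(w + 2*cos(w))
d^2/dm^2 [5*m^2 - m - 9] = 10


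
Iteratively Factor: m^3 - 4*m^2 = (m)*(m^2 - 4*m) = m*(m - 4)*(m)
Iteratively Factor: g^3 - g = (g + 1)*(g^2 - g) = (g - 1)*(g + 1)*(g)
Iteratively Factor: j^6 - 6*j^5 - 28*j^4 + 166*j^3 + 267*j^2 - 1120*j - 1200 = (j + 4)*(j^5 - 10*j^4 + 12*j^3 + 118*j^2 - 205*j - 300) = (j - 5)*(j + 4)*(j^4 - 5*j^3 - 13*j^2 + 53*j + 60) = (j - 5)*(j + 3)*(j + 4)*(j^3 - 8*j^2 + 11*j + 20) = (j - 5)*(j - 4)*(j + 3)*(j + 4)*(j^2 - 4*j - 5) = (j - 5)*(j - 4)*(j + 1)*(j + 3)*(j + 4)*(j - 5)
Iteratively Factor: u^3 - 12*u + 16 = (u - 2)*(u^2 + 2*u - 8) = (u - 2)*(u + 4)*(u - 2)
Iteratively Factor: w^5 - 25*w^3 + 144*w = (w + 3)*(w^4 - 3*w^3 - 16*w^2 + 48*w) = w*(w + 3)*(w^3 - 3*w^2 - 16*w + 48) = w*(w - 3)*(w + 3)*(w^2 - 16) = w*(w - 4)*(w - 3)*(w + 3)*(w + 4)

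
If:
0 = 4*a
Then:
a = 0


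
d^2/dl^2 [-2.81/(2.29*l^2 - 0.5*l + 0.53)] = (29.471842*l^2 - 6.4349*l - 2.81*(4.58*l - 0.5)*(9.16*l - 1.0) + 6.820994)/(2.29*l^2 - 0.5*l + 0.53)^3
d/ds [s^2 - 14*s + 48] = 2*s - 14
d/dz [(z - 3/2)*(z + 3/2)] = 2*z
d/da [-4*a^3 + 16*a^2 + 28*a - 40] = -12*a^2 + 32*a + 28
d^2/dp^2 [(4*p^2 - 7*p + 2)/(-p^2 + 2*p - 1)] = 2*(4 - p)/(p^4 - 4*p^3 + 6*p^2 - 4*p + 1)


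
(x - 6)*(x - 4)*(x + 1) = x^3 - 9*x^2 + 14*x + 24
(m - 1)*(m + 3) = m^2 + 2*m - 3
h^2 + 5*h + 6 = (h + 2)*(h + 3)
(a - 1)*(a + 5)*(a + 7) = a^3 + 11*a^2 + 23*a - 35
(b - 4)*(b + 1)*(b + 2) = b^3 - b^2 - 10*b - 8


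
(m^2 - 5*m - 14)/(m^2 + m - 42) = (m^2 - 5*m - 14)/(m^2 + m - 42)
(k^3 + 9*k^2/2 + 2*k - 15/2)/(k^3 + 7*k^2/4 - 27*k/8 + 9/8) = 4*(2*k^2 + 3*k - 5)/(8*k^2 - 10*k + 3)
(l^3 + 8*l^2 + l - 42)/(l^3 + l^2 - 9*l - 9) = (l^2 + 5*l - 14)/(l^2 - 2*l - 3)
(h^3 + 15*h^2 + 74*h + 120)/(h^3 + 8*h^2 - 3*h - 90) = (h + 4)/(h - 3)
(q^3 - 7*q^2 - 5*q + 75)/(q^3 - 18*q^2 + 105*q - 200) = (q + 3)/(q - 8)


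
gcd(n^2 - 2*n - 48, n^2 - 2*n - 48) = n^2 - 2*n - 48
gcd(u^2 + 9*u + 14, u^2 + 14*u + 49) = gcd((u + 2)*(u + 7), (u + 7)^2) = u + 7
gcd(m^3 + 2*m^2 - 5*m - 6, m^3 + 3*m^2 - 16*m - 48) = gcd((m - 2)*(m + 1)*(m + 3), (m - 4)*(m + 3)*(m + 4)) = m + 3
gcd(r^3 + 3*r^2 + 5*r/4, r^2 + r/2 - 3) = 1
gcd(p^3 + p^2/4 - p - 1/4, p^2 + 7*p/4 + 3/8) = p + 1/4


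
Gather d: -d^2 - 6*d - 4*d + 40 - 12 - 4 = -d^2 - 10*d + 24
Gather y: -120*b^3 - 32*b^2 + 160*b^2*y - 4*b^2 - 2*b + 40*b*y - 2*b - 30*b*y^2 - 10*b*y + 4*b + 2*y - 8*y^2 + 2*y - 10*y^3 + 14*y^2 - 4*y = -120*b^3 - 36*b^2 - 10*y^3 + y^2*(6 - 30*b) + y*(160*b^2 + 30*b)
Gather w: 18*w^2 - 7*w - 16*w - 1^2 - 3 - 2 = 18*w^2 - 23*w - 6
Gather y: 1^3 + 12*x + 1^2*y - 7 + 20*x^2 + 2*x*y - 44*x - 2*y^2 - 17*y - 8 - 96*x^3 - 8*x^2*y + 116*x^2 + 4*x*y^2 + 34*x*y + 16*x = -96*x^3 + 136*x^2 - 16*x + y^2*(4*x - 2) + y*(-8*x^2 + 36*x - 16) - 14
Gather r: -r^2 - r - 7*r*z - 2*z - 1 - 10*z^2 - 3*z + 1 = -r^2 + r*(-7*z - 1) - 10*z^2 - 5*z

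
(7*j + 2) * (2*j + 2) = 14*j^2 + 18*j + 4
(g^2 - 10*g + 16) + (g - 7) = g^2 - 9*g + 9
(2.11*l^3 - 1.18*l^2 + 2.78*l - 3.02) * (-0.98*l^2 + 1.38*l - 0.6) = -2.0678*l^5 + 4.0682*l^4 - 5.6188*l^3 + 7.504*l^2 - 5.8356*l + 1.812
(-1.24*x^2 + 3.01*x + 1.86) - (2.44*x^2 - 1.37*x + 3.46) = -3.68*x^2 + 4.38*x - 1.6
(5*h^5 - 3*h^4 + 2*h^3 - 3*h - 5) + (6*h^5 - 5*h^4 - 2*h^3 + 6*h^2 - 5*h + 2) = 11*h^5 - 8*h^4 + 6*h^2 - 8*h - 3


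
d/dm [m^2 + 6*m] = 2*m + 6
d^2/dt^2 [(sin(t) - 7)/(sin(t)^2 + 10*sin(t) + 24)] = (-sin(t)^5 + 38*sin(t)^4 + 356*sin(t)^3 + 226*sin(t)^2 - 2820*sin(t) - 1544)/(sin(t)^2 + 10*sin(t) + 24)^3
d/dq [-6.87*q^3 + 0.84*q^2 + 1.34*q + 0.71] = -20.61*q^2 + 1.68*q + 1.34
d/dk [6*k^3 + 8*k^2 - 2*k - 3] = 18*k^2 + 16*k - 2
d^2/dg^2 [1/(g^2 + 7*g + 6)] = 2*(-g^2 - 7*g + (2*g + 7)^2 - 6)/(g^2 + 7*g + 6)^3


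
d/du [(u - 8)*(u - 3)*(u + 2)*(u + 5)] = 4*u^3 - 12*u^2 - 86*u + 58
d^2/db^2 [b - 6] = 0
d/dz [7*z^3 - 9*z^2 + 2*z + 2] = 21*z^2 - 18*z + 2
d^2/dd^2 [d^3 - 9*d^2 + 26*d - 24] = 6*d - 18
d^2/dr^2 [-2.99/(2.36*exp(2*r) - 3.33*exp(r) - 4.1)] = (2.99*(4.72*exp(r) - 3.33)*(9.44*exp(r) - 6.66)*exp(r) + (28.2256*exp(r) - 9.9567)*(-2.36*exp(2*r) + 3.33*exp(r) + 4.1))*exp(r)/(-2.36*exp(2*r) + 3.33*exp(r) + 4.1)^3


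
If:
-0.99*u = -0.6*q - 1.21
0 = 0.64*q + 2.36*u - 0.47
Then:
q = -1.17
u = 0.52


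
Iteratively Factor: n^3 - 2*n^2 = (n)*(n^2 - 2*n) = n^2*(n - 2)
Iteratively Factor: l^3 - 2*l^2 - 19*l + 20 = (l - 1)*(l^2 - l - 20) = (l - 1)*(l + 4)*(l - 5)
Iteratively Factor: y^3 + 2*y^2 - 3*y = (y + 3)*(y^2 - y) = y*(y + 3)*(y - 1)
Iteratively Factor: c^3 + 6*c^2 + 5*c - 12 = (c + 3)*(c^2 + 3*c - 4) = (c + 3)*(c + 4)*(c - 1)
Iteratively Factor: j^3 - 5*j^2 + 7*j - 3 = (j - 1)*(j^2 - 4*j + 3) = (j - 3)*(j - 1)*(j - 1)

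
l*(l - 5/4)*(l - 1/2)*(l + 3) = l^4 + 5*l^3/4 - 37*l^2/8 + 15*l/8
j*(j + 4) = j^2 + 4*j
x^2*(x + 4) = x^3 + 4*x^2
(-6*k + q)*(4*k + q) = -24*k^2 - 2*k*q + q^2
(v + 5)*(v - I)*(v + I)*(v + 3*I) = v^4 + 5*v^3 + 3*I*v^3 + v^2 + 15*I*v^2 + 5*v + 3*I*v + 15*I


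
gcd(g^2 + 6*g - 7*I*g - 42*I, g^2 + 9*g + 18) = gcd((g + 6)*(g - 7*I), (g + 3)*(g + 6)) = g + 6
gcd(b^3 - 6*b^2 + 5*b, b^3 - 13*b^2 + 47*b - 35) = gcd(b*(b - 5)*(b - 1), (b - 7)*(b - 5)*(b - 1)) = b^2 - 6*b + 5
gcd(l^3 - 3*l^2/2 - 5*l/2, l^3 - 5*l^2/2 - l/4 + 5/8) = l - 5/2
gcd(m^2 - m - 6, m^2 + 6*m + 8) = m + 2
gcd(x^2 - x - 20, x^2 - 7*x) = 1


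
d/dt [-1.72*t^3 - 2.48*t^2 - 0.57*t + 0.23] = -5.16*t^2 - 4.96*t - 0.57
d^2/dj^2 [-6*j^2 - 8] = -12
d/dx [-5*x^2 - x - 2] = -10*x - 1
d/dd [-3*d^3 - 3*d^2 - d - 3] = -9*d^2 - 6*d - 1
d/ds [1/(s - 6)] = -1/(s - 6)^2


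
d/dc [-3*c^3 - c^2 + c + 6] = -9*c^2 - 2*c + 1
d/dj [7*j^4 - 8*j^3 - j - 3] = 28*j^3 - 24*j^2 - 1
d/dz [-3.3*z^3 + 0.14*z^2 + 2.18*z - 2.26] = -9.9*z^2 + 0.28*z + 2.18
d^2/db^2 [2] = 0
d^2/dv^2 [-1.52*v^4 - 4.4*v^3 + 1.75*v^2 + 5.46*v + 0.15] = -18.24*v^2 - 26.4*v + 3.5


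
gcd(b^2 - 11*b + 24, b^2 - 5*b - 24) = b - 8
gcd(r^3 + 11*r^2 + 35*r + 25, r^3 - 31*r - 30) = r^2 + 6*r + 5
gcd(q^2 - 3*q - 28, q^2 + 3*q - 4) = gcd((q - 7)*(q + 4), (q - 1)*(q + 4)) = q + 4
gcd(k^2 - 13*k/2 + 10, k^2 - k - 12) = k - 4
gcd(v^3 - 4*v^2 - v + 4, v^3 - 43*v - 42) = v + 1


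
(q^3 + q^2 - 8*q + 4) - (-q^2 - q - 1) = q^3 + 2*q^2 - 7*q + 5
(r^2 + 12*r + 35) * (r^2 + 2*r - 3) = r^4 + 14*r^3 + 56*r^2 + 34*r - 105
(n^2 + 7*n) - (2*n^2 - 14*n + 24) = -n^2 + 21*n - 24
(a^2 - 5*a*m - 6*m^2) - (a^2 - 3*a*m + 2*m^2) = -2*a*m - 8*m^2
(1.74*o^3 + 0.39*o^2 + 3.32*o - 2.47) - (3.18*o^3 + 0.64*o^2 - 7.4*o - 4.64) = -1.44*o^3 - 0.25*o^2 + 10.72*o + 2.17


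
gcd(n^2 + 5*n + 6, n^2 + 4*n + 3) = n + 3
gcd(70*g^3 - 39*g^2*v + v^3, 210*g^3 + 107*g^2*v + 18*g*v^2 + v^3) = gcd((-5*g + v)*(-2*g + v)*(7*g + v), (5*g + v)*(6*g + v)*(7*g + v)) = 7*g + v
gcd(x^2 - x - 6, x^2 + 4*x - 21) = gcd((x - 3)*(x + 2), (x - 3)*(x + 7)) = x - 3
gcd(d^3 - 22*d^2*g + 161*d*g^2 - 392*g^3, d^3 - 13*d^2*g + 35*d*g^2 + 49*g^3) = d^2 - 14*d*g + 49*g^2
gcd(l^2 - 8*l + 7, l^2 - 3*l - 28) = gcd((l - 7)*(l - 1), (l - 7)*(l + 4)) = l - 7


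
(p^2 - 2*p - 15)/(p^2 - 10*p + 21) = (p^2 - 2*p - 15)/(p^2 - 10*p + 21)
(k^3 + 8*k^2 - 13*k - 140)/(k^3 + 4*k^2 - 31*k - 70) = (k^2 + k - 20)/(k^2 - 3*k - 10)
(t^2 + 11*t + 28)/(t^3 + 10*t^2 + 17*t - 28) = 1/(t - 1)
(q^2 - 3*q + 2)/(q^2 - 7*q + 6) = (q - 2)/(q - 6)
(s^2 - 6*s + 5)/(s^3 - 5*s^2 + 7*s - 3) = (s - 5)/(s^2 - 4*s + 3)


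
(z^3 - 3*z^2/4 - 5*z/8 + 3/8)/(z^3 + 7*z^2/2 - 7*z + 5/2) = (z + 3/4)/(z + 5)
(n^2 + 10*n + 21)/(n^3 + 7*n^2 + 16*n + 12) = (n + 7)/(n^2 + 4*n + 4)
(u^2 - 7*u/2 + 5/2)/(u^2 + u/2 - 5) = (2*u^2 - 7*u + 5)/(2*u^2 + u - 10)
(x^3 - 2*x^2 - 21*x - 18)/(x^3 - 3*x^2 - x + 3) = (x^2 - 3*x - 18)/(x^2 - 4*x + 3)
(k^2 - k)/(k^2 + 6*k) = (k - 1)/(k + 6)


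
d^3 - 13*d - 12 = (d - 4)*(d + 1)*(d + 3)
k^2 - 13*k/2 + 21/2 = (k - 7/2)*(k - 3)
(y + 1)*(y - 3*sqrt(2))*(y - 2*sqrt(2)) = y^3 - 5*sqrt(2)*y^2 + y^2 - 5*sqrt(2)*y + 12*y + 12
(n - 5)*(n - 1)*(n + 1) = n^3 - 5*n^2 - n + 5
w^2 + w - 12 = (w - 3)*(w + 4)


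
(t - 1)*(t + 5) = t^2 + 4*t - 5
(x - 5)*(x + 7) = x^2 + 2*x - 35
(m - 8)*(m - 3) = m^2 - 11*m + 24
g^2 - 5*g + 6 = (g - 3)*(g - 2)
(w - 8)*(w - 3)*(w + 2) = w^3 - 9*w^2 + 2*w + 48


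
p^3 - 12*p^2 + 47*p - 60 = (p - 5)*(p - 4)*(p - 3)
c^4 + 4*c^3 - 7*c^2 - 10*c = c*(c - 2)*(c + 1)*(c + 5)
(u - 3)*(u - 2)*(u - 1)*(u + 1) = u^4 - 5*u^3 + 5*u^2 + 5*u - 6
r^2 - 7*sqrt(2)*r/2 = r*(r - 7*sqrt(2)/2)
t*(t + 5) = t^2 + 5*t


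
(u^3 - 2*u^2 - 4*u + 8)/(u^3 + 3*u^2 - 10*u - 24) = (u^2 - 4*u + 4)/(u^2 + u - 12)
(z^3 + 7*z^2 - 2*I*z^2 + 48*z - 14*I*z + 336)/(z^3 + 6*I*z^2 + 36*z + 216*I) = (z^2 + z*(7 - 8*I) - 56*I)/(z^2 + 36)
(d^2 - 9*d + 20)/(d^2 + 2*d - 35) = (d - 4)/(d + 7)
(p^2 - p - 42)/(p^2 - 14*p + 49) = (p + 6)/(p - 7)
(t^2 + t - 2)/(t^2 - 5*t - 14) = (t - 1)/(t - 7)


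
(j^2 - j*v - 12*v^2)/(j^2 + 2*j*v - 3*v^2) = (-j + 4*v)/(-j + v)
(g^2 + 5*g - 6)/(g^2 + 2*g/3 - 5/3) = 3*(g + 6)/(3*g + 5)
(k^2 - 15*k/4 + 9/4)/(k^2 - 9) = (k - 3/4)/(k + 3)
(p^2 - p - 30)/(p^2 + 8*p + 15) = (p - 6)/(p + 3)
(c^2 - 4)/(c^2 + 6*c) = (c^2 - 4)/(c*(c + 6))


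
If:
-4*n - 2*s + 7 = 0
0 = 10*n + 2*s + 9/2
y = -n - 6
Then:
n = -23/12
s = 22/3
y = -49/12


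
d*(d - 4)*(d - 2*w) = d^3 - 2*d^2*w - 4*d^2 + 8*d*w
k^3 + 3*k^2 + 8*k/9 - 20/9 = (k - 2/3)*(k + 5/3)*(k + 2)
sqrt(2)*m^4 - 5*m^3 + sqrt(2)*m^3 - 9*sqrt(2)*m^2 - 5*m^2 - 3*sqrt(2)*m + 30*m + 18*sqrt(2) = (m - 2)*(m + 3)*(m - 3*sqrt(2))*(sqrt(2)*m + 1)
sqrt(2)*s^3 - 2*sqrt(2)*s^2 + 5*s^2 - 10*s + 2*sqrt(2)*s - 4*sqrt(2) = (s - 2)*(s + 2*sqrt(2))*(sqrt(2)*s + 1)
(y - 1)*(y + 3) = y^2 + 2*y - 3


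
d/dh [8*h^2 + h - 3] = 16*h + 1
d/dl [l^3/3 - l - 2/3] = l^2 - 1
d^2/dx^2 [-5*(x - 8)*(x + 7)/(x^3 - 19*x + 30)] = 10*(-x^6 + 3*x^5 + 279*x^4 + 229*x^3 - 3372*x^2 - 5040*x + 19886)/(x^9 - 57*x^7 + 90*x^6 + 1083*x^5 - 3420*x^4 - 4159*x^3 + 32490*x^2 - 51300*x + 27000)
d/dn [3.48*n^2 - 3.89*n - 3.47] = 6.96*n - 3.89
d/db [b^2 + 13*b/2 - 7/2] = 2*b + 13/2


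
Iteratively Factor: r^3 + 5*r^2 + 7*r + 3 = (r + 1)*(r^2 + 4*r + 3) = (r + 1)*(r + 3)*(r + 1)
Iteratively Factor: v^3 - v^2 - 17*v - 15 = (v + 3)*(v^2 - 4*v - 5) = (v - 5)*(v + 3)*(v + 1)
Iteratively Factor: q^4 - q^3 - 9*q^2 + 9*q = (q + 3)*(q^3 - 4*q^2 + 3*q) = (q - 3)*(q + 3)*(q^2 - q) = (q - 3)*(q - 1)*(q + 3)*(q)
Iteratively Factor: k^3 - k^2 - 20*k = (k + 4)*(k^2 - 5*k) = (k - 5)*(k + 4)*(k)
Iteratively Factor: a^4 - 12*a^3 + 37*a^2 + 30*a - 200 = (a + 2)*(a^3 - 14*a^2 + 65*a - 100) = (a - 5)*(a + 2)*(a^2 - 9*a + 20) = (a - 5)*(a - 4)*(a + 2)*(a - 5)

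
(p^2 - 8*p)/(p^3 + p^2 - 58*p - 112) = p/(p^2 + 9*p + 14)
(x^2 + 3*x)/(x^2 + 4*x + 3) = x/(x + 1)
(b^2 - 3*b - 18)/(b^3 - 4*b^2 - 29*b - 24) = (b - 6)/(b^2 - 7*b - 8)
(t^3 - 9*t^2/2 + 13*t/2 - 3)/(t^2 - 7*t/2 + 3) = t - 1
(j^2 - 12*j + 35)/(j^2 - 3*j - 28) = (j - 5)/(j + 4)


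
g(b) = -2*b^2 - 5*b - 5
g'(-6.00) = 19.00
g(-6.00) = -47.00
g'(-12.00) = 43.00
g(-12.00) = -233.00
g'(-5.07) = 15.28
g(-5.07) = -31.06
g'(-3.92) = 10.68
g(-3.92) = -16.13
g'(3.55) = -19.20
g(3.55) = -47.96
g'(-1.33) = 0.32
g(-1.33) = -1.89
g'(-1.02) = -0.92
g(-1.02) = -1.98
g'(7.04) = -33.16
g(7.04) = -139.32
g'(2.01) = -13.04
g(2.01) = -23.13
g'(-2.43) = 4.72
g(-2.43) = -4.66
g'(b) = -4*b - 5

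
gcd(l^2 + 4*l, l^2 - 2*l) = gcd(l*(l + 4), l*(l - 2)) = l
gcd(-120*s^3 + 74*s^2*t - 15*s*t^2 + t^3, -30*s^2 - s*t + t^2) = 6*s - t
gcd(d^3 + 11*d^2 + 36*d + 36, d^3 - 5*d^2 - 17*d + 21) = d + 3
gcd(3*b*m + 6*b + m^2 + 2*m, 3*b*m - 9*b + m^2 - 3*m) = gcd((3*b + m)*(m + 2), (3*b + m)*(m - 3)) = 3*b + m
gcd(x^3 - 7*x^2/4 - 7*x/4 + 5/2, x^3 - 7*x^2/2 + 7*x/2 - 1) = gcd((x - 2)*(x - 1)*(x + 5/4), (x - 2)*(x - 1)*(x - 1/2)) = x^2 - 3*x + 2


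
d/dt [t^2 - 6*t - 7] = 2*t - 6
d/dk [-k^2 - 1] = -2*k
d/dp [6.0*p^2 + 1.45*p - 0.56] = 12.0*p + 1.45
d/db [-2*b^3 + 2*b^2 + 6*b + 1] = -6*b^2 + 4*b + 6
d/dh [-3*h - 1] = -3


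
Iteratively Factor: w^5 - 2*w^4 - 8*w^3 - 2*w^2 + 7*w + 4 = (w + 1)*(w^4 - 3*w^3 - 5*w^2 + 3*w + 4) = (w - 1)*(w + 1)*(w^3 - 2*w^2 - 7*w - 4) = (w - 1)*(w + 1)^2*(w^2 - 3*w - 4) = (w - 4)*(w - 1)*(w + 1)^2*(w + 1)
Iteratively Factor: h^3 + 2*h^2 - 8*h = (h + 4)*(h^2 - 2*h) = (h - 2)*(h + 4)*(h)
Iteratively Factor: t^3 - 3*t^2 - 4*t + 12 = (t + 2)*(t^2 - 5*t + 6) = (t - 2)*(t + 2)*(t - 3)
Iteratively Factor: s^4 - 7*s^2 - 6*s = (s + 1)*(s^3 - s^2 - 6*s) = s*(s + 1)*(s^2 - s - 6) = s*(s + 1)*(s + 2)*(s - 3)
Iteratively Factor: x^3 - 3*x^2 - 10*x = (x)*(x^2 - 3*x - 10) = x*(x + 2)*(x - 5)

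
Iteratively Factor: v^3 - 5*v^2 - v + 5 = (v - 1)*(v^2 - 4*v - 5) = (v - 1)*(v + 1)*(v - 5)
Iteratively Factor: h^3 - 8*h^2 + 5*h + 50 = (h - 5)*(h^2 - 3*h - 10) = (h - 5)*(h + 2)*(h - 5)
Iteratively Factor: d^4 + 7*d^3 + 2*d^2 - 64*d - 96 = (d + 4)*(d^3 + 3*d^2 - 10*d - 24) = (d - 3)*(d + 4)*(d^2 + 6*d + 8) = (d - 3)*(d + 2)*(d + 4)*(d + 4)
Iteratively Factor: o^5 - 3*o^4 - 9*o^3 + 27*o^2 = (o - 3)*(o^4 - 9*o^2) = o*(o - 3)*(o^3 - 9*o) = o^2*(o - 3)*(o^2 - 9) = o^2*(o - 3)^2*(o + 3)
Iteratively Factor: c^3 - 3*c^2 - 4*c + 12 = (c - 3)*(c^2 - 4) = (c - 3)*(c - 2)*(c + 2)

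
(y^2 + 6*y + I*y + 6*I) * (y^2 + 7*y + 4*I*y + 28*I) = y^4 + 13*y^3 + 5*I*y^3 + 38*y^2 + 65*I*y^2 - 52*y + 210*I*y - 168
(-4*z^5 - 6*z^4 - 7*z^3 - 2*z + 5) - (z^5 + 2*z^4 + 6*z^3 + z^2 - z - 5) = -5*z^5 - 8*z^4 - 13*z^3 - z^2 - z + 10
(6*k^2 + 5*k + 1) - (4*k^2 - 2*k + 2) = 2*k^2 + 7*k - 1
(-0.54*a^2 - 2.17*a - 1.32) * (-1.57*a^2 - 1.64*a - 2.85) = 0.8478*a^4 + 4.2925*a^3 + 7.1702*a^2 + 8.3493*a + 3.762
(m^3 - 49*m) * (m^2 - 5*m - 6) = m^5 - 5*m^4 - 55*m^3 + 245*m^2 + 294*m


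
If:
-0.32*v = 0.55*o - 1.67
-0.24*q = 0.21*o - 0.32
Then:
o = 3.03636363636364 - 0.581818181818182*v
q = 0.509090909090909*v - 1.32348484848485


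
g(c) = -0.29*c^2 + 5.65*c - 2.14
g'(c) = 5.65 - 0.58*c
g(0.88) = 2.61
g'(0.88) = 5.14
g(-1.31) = -10.04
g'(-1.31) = 6.41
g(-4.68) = -34.93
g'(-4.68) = 8.36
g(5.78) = 20.83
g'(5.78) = 2.30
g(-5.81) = -44.76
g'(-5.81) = 9.02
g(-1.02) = -8.20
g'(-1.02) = 6.24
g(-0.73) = -6.42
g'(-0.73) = 6.07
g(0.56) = 0.93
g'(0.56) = 5.33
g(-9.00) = -76.48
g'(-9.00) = 10.87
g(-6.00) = -46.48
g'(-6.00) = 9.13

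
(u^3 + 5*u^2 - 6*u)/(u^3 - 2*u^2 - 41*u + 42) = u/(u - 7)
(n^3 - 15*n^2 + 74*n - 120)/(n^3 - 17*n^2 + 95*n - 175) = (n^2 - 10*n + 24)/(n^2 - 12*n + 35)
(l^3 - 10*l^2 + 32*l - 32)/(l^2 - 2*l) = l - 8 + 16/l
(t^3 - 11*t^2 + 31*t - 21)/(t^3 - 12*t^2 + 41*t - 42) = (t - 1)/(t - 2)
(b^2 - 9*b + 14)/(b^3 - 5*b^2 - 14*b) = (b - 2)/(b*(b + 2))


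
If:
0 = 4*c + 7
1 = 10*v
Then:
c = -7/4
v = 1/10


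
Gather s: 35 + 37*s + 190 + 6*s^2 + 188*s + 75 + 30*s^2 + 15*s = 36*s^2 + 240*s + 300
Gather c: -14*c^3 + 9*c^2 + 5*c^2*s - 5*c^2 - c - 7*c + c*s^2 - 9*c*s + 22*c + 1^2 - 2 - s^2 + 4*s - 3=-14*c^3 + c^2*(5*s + 4) + c*(s^2 - 9*s + 14) - s^2 + 4*s - 4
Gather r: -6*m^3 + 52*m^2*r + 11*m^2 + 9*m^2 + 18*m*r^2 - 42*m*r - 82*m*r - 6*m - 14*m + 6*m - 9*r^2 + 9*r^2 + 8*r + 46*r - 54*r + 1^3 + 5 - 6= -6*m^3 + 20*m^2 + 18*m*r^2 - 14*m + r*(52*m^2 - 124*m)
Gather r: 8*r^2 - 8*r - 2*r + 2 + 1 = 8*r^2 - 10*r + 3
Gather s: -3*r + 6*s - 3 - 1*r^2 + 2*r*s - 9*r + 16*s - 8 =-r^2 - 12*r + s*(2*r + 22) - 11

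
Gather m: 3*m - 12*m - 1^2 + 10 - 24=-9*m - 15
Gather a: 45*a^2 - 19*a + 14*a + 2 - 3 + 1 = 45*a^2 - 5*a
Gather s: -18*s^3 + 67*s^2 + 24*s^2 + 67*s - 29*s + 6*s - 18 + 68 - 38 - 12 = -18*s^3 + 91*s^2 + 44*s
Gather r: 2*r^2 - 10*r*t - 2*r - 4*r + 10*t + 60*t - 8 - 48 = 2*r^2 + r*(-10*t - 6) + 70*t - 56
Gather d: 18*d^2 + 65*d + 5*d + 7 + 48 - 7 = 18*d^2 + 70*d + 48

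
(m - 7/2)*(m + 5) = m^2 + 3*m/2 - 35/2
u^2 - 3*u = u*(u - 3)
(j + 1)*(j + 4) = j^2 + 5*j + 4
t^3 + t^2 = t^2*(t + 1)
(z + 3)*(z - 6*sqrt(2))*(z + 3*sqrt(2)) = z^3 - 3*sqrt(2)*z^2 + 3*z^2 - 36*z - 9*sqrt(2)*z - 108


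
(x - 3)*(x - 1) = x^2 - 4*x + 3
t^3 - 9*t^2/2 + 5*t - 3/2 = (t - 3)*(t - 1)*(t - 1/2)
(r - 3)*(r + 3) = r^2 - 9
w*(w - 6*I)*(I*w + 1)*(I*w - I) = -w^4 + w^3 + 7*I*w^3 + 6*w^2 - 7*I*w^2 - 6*w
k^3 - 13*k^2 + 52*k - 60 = (k - 6)*(k - 5)*(k - 2)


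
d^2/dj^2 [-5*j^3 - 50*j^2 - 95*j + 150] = -30*j - 100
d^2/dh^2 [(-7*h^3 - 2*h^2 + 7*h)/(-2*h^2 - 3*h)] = 46/(8*h^3 + 36*h^2 + 54*h + 27)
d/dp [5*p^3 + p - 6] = 15*p^2 + 1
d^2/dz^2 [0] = 0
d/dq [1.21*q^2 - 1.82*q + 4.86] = 2.42*q - 1.82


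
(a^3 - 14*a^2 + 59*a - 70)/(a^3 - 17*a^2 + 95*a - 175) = (a - 2)/(a - 5)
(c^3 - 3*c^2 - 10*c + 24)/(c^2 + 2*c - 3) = (c^2 - 6*c + 8)/(c - 1)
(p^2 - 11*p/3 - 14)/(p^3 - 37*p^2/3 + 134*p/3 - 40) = (3*p + 7)/(3*p^2 - 19*p + 20)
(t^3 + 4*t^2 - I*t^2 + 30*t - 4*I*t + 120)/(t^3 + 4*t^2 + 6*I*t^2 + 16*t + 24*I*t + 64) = (t^2 - I*t + 30)/(t^2 + 6*I*t + 16)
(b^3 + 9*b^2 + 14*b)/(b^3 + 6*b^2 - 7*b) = (b + 2)/(b - 1)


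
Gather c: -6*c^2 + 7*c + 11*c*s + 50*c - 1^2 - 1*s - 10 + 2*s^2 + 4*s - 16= -6*c^2 + c*(11*s + 57) + 2*s^2 + 3*s - 27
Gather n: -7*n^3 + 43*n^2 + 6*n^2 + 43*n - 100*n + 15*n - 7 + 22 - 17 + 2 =-7*n^3 + 49*n^2 - 42*n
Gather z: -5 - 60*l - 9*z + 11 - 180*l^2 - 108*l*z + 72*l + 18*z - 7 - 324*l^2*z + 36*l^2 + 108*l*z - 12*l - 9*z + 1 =-324*l^2*z - 144*l^2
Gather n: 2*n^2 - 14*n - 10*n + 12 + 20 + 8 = 2*n^2 - 24*n + 40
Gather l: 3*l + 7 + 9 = 3*l + 16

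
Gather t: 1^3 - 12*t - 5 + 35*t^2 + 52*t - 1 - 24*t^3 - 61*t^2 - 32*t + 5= -24*t^3 - 26*t^2 + 8*t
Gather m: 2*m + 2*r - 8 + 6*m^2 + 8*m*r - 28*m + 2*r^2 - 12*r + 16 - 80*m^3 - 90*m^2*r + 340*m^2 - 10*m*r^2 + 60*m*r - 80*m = -80*m^3 + m^2*(346 - 90*r) + m*(-10*r^2 + 68*r - 106) + 2*r^2 - 10*r + 8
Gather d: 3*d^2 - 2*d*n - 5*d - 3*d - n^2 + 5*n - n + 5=3*d^2 + d*(-2*n - 8) - n^2 + 4*n + 5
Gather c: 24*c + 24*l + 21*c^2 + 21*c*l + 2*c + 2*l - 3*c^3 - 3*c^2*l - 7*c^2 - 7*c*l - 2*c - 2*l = -3*c^3 + c^2*(14 - 3*l) + c*(14*l + 24) + 24*l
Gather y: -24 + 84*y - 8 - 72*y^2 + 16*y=-72*y^2 + 100*y - 32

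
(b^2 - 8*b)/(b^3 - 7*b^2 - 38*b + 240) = b/(b^2 + b - 30)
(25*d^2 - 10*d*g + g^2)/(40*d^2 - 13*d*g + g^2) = (5*d - g)/(8*d - g)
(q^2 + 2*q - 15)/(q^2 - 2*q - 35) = (q - 3)/(q - 7)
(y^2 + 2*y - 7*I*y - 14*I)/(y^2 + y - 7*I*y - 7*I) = (y + 2)/(y + 1)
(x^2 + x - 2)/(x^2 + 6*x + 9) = (x^2 + x - 2)/(x^2 + 6*x + 9)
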